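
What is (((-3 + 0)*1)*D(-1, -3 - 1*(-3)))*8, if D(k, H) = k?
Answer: 24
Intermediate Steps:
(((-3 + 0)*1)*D(-1, -3 - 1*(-3)))*8 = (((-3 + 0)*1)*(-1))*8 = (-3*1*(-1))*8 = -3*(-1)*8 = 3*8 = 24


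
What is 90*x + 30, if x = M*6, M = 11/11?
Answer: 570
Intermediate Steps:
M = 1 (M = 11*(1/11) = 1)
x = 6 (x = 1*6 = 6)
90*x + 30 = 90*6 + 30 = 540 + 30 = 570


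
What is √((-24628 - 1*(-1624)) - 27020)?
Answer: 26*I*√74 ≈ 223.66*I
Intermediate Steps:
√((-24628 - 1*(-1624)) - 27020) = √((-24628 + 1624) - 27020) = √(-23004 - 27020) = √(-50024) = 26*I*√74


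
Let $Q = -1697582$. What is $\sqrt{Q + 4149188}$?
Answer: $\sqrt{2451606} \approx 1565.8$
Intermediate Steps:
$\sqrt{Q + 4149188} = \sqrt{-1697582 + 4149188} = \sqrt{2451606}$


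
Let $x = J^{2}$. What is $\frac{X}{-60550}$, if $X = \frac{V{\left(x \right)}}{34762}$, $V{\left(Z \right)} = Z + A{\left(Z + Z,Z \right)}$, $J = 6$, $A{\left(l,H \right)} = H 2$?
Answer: $- \frac{27}{526209775} \approx -5.131 \cdot 10^{-8}$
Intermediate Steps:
$A{\left(l,H \right)} = 2 H$
$x = 36$ ($x = 6^{2} = 36$)
$V{\left(Z \right)} = 3 Z$ ($V{\left(Z \right)} = Z + 2 Z = 3 Z$)
$X = \frac{54}{17381}$ ($X = \frac{3 \cdot 36}{34762} = 108 \cdot \frac{1}{34762} = \frac{54}{17381} \approx 0.0031068$)
$\frac{X}{-60550} = \frac{54}{17381 \left(-60550\right)} = \frac{54}{17381} \left(- \frac{1}{60550}\right) = - \frac{27}{526209775}$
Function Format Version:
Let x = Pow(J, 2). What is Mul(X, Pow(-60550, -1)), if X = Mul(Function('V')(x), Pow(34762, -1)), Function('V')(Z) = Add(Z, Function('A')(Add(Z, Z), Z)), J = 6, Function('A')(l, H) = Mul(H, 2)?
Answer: Rational(-27, 526209775) ≈ -5.1310e-8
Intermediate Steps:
Function('A')(l, H) = Mul(2, H)
x = 36 (x = Pow(6, 2) = 36)
Function('V')(Z) = Mul(3, Z) (Function('V')(Z) = Add(Z, Mul(2, Z)) = Mul(3, Z))
X = Rational(54, 17381) (X = Mul(Mul(3, 36), Pow(34762, -1)) = Mul(108, Rational(1, 34762)) = Rational(54, 17381) ≈ 0.0031068)
Mul(X, Pow(-60550, -1)) = Mul(Rational(54, 17381), Pow(-60550, -1)) = Mul(Rational(54, 17381), Rational(-1, 60550)) = Rational(-27, 526209775)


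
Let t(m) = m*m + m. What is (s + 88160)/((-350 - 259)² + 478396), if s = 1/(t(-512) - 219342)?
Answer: 3728286401/35915924330 ≈ 0.10381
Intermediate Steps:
t(m) = m + m² (t(m) = m² + m = m + m²)
s = 1/42290 (s = 1/(-512*(1 - 512) - 219342) = 1/(-512*(-511) - 219342) = 1/(261632 - 219342) = 1/42290 ≈ 2.3646e-5)
(s + 88160)/((-350 - 259)² + 478396) = (1/42290 + 88160)/((-350 - 259)² + 478396) = 3728286401/(42290*((-609)² + 478396)) = 3728286401/(42290*(370881 + 478396)) = (3728286401/42290)/849277 = (3728286401/42290)*(1/849277) = 3728286401/35915924330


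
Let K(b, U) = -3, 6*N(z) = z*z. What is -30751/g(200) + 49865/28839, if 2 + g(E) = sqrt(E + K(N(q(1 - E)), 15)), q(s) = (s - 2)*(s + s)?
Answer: -1764032233/5565927 - 30751*sqrt(197)/193 ≈ -2553.3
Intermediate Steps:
q(s) = 2*s*(-2 + s) (q(s) = (-2 + s)*(2*s) = 2*s*(-2 + s))
N(z) = z**2/6 (N(z) = (z*z)/6 = z**2/6)
g(E) = -2 + sqrt(-3 + E) (g(E) = -2 + sqrt(E - 3) = -2 + sqrt(-3 + E))
-30751/g(200) + 49865/28839 = -30751/(-2 + sqrt(-3 + 200)) + 49865/28839 = -30751/(-2 + sqrt(197)) + 49865*(1/28839) = -30751/(-2 + sqrt(197)) + 49865/28839 = 49865/28839 - 30751/(-2 + sqrt(197))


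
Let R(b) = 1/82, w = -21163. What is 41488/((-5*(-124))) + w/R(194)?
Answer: -268971358/155 ≈ -1.7353e+6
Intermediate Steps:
R(b) = 1/82
41488/((-5*(-124))) + w/R(194) = 41488/((-5*(-124))) - 21163/1/82 = 41488/620 - 21163*82 = 41488*(1/620) - 1735366 = 10372/155 - 1735366 = -268971358/155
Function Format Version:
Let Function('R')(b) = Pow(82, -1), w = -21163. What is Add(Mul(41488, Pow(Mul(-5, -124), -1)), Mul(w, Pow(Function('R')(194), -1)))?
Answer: Rational(-268971358, 155) ≈ -1.7353e+6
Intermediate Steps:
Function('R')(b) = Rational(1, 82)
Add(Mul(41488, Pow(Mul(-5, -124), -1)), Mul(w, Pow(Function('R')(194), -1))) = Add(Mul(41488, Pow(Mul(-5, -124), -1)), Mul(-21163, Pow(Rational(1, 82), -1))) = Add(Mul(41488, Pow(620, -1)), Mul(-21163, 82)) = Add(Mul(41488, Rational(1, 620)), -1735366) = Add(Rational(10372, 155), -1735366) = Rational(-268971358, 155)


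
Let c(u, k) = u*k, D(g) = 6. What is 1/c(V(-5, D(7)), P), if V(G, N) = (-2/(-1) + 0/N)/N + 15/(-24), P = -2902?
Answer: 12/10157 ≈ 0.0011815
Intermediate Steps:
V(G, N) = -5/8 + 2/N (V(G, N) = (-2*(-1) + 0)/N + 15*(-1/24) = (2 + 0)/N - 5/8 = 2/N - 5/8 = -5/8 + 2/N)
c(u, k) = k*u
1/c(V(-5, D(7)), P) = 1/(-2902*(-5/8 + 2/6)) = 1/(-2902*(-5/8 + 2*(⅙))) = 1/(-2902*(-5/8 + ⅓)) = 1/(-2902*(-7/24)) = 1/(10157/12) = 12/10157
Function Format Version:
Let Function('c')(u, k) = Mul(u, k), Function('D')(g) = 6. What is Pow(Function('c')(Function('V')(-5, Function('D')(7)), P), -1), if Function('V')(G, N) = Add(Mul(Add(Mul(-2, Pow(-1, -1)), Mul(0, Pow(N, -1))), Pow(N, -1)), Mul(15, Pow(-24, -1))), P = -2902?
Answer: Rational(12, 10157) ≈ 0.0011815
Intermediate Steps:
Function('V')(G, N) = Add(Rational(-5, 8), Mul(2, Pow(N, -1))) (Function('V')(G, N) = Add(Mul(Add(Mul(-2, -1), 0), Pow(N, -1)), Mul(15, Rational(-1, 24))) = Add(Mul(Add(2, 0), Pow(N, -1)), Rational(-5, 8)) = Add(Mul(2, Pow(N, -1)), Rational(-5, 8)) = Add(Rational(-5, 8), Mul(2, Pow(N, -1))))
Function('c')(u, k) = Mul(k, u)
Pow(Function('c')(Function('V')(-5, Function('D')(7)), P), -1) = Pow(Mul(-2902, Add(Rational(-5, 8), Mul(2, Pow(6, -1)))), -1) = Pow(Mul(-2902, Add(Rational(-5, 8), Mul(2, Rational(1, 6)))), -1) = Pow(Mul(-2902, Add(Rational(-5, 8), Rational(1, 3))), -1) = Pow(Mul(-2902, Rational(-7, 24)), -1) = Pow(Rational(10157, 12), -1) = Rational(12, 10157)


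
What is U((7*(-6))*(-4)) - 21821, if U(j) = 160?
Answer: -21661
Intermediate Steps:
U((7*(-6))*(-4)) - 21821 = 160 - 21821 = -21661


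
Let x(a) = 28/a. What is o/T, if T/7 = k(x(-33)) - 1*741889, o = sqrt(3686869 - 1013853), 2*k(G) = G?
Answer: -66*sqrt(668254)/171376457 ≈ -0.00031482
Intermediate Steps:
k(G) = G/2
o = 2*sqrt(668254) (o = sqrt(2673016) = 2*sqrt(668254) ≈ 1634.9)
T = -171376457/33 (T = 7*((28/(-33))/2 - 1*741889) = 7*((28*(-1/33))/2 - 741889) = 7*((1/2)*(-28/33) - 741889) = 7*(-14/33 - 741889) = 7*(-24482351/33) = -171376457/33 ≈ -5.1932e+6)
o/T = (2*sqrt(668254))/(-171376457/33) = (2*sqrt(668254))*(-33/171376457) = -66*sqrt(668254)/171376457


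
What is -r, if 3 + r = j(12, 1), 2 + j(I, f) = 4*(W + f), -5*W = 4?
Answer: 21/5 ≈ 4.2000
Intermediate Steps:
W = -⅘ (W = -⅕*4 = -⅘ ≈ -0.80000)
j(I, f) = -26/5 + 4*f (j(I, f) = -2 + 4*(-⅘ + f) = -2 + (-16/5 + 4*f) = -26/5 + 4*f)
r = -21/5 (r = -3 + (-26/5 + 4*1) = -3 + (-26/5 + 4) = -3 - 6/5 = -21/5 ≈ -4.2000)
-r = -1*(-21/5) = 21/5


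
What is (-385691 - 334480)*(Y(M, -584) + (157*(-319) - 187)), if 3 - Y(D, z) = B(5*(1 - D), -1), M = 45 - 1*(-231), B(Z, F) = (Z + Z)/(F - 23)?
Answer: 145133421003/4 ≈ 3.6283e+10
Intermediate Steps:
B(Z, F) = 2*Z/(-23 + F) (B(Z, F) = (2*Z)/(-23 + F) = 2*Z/(-23 + F))
M = 276 (M = 45 + 231 = 276)
Y(D, z) = 41/12 - 5*D/12 (Y(D, z) = 3 - 2*5*(1 - D)/(-23 - 1) = 3 - 2*(5 - 5*D)/(-24) = 3 - 2*(5 - 5*D)*(-1)/24 = 3 - (-5/12 + 5*D/12) = 3 + (5/12 - 5*D/12) = 41/12 - 5*D/12)
(-385691 - 334480)*(Y(M, -584) + (157*(-319) - 187)) = (-385691 - 334480)*((41/12 - 5/12*276) + (157*(-319) - 187)) = -720171*((41/12 - 115) + (-50083 - 187)) = -720171*(-1339/12 - 50270) = -720171*(-604579/12) = 145133421003/4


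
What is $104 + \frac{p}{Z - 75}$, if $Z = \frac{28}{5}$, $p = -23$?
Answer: $\frac{36203}{347} \approx 104.33$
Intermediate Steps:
$Z = \frac{28}{5}$ ($Z = 28 \cdot \frac{1}{5} = \frac{28}{5} \approx 5.6$)
$104 + \frac{p}{Z - 75} = 104 + \frac{1}{\frac{28}{5} - 75} \left(-23\right) = 104 + \frac{1}{- \frac{347}{5}} \left(-23\right) = 104 - - \frac{115}{347} = 104 + \frac{115}{347} = \frac{36203}{347}$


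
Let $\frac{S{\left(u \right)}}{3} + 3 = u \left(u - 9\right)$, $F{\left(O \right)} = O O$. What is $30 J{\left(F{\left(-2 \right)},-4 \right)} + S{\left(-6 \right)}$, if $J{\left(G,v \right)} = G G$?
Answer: $741$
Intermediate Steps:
$F{\left(O \right)} = O^{2}$
$J{\left(G,v \right)} = G^{2}$
$S{\left(u \right)} = -9 + 3 u \left(-9 + u\right)$ ($S{\left(u \right)} = -9 + 3 u \left(u - 9\right) = -9 + 3 u \left(-9 + u\right)$)
$30 J{\left(F{\left(-2 \right)},-4 \right)} + S{\left(-6 \right)} = 30 \left(\left(-2\right)^{2}\right)^{2} - \left(-153 - 108\right) = 30 \cdot 4^{2} + \left(-9 + 162 + 3 \cdot 36\right) = 30 \cdot 16 + \left(-9 + 162 + 108\right) = 480 + 261 = 741$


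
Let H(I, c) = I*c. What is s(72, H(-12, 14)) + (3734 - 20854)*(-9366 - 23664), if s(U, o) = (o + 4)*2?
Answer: 565473272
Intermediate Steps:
s(U, o) = 8 + 2*o (s(U, o) = (4 + o)*2 = 8 + 2*o)
s(72, H(-12, 14)) + (3734 - 20854)*(-9366 - 23664) = (8 + 2*(-12*14)) + (3734 - 20854)*(-9366 - 23664) = (8 + 2*(-168)) - 17120*(-33030) = (8 - 336) + 565473600 = -328 + 565473600 = 565473272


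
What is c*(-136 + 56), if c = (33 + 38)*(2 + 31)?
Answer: -187440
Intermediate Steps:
c = 2343 (c = 71*33 = 2343)
c*(-136 + 56) = 2343*(-136 + 56) = 2343*(-80) = -187440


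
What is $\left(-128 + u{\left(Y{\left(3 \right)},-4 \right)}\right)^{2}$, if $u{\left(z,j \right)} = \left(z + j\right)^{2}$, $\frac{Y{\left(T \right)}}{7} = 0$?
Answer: $12544$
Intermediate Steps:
$Y{\left(T \right)} = 0$ ($Y{\left(T \right)} = 7 \cdot 0 = 0$)
$u{\left(z,j \right)} = \left(j + z\right)^{2}$
$\left(-128 + u{\left(Y{\left(3 \right)},-4 \right)}\right)^{2} = \left(-128 + \left(-4 + 0\right)^{2}\right)^{2} = \left(-128 + \left(-4\right)^{2}\right)^{2} = \left(-128 + 16\right)^{2} = \left(-112\right)^{2} = 12544$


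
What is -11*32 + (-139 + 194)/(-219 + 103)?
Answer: -40887/116 ≈ -352.47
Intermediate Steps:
-11*32 + (-139 + 194)/(-219 + 103) = -352 + 55/(-116) = -352 + 55*(-1/116) = -352 - 55/116 = -40887/116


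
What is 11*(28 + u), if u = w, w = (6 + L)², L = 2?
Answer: 1012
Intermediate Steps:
w = 64 (w = (6 + 2)² = 8² = 64)
u = 64
11*(28 + u) = 11*(28 + 64) = 11*92 = 1012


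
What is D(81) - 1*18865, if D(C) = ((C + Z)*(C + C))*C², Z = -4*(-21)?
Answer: 175356665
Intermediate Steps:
Z = 84
D(C) = 2*C³*(84 + C) (D(C) = ((C + 84)*(C + C))*C² = ((84 + C)*(2*C))*C² = (2*C*(84 + C))*C² = 2*C³*(84 + C))
D(81) - 1*18865 = 2*81³*(84 + 81) - 1*18865 = 2*531441*165 - 18865 = 175375530 - 18865 = 175356665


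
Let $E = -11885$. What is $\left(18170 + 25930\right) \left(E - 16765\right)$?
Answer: $-1263465000$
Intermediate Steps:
$\left(18170 + 25930\right) \left(E - 16765\right) = \left(18170 + 25930\right) \left(-11885 - 16765\right) = 44100 \left(-28650\right) = -1263465000$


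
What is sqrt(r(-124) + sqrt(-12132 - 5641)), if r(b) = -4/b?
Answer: sqrt(31 + 961*I*sqrt(17773))/31 ≈ 8.1654 + 8.1634*I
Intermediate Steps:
sqrt(r(-124) + sqrt(-12132 - 5641)) = sqrt(-4/(-124) + sqrt(-12132 - 5641)) = sqrt(-4*(-1/124) + sqrt(-17773)) = sqrt(1/31 + I*sqrt(17773))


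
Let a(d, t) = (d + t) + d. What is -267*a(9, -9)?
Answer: -2403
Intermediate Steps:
a(d, t) = t + 2*d
-267*a(9, -9) = -267*(-9 + 2*9) = -267*(-9 + 18) = -267*9 = -2403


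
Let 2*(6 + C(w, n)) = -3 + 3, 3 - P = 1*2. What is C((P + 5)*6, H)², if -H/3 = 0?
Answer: 36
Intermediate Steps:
P = 1 (P = 3 - 2 = 1)
H = 0 (H = -3*0 = 0)
C(w, n) = -6 (C(w, n) = -6 + (-3 + 3)/2 = -6 + (½)*0 = -6 + 0 = -6)
C((P + 5)*6, H)² = (-6)² = 36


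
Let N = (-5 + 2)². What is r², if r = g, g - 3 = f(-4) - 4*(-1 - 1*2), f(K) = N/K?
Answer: 2601/16 ≈ 162.56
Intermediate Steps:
N = 9 (N = (-3)² = 9)
f(K) = 9/K
g = 51/4 (g = 3 + (9/(-4) - 4*(-1 - 1*2)) = 3 + (9*(-¼) - 4*(-1 - 2)) = 3 + (-9/4 - 4*(-3)) = 3 + (-9/4 + 12) = 3 + 39/4 = 51/4 ≈ 12.750)
r = 51/4 ≈ 12.750
r² = (51/4)² = 2601/16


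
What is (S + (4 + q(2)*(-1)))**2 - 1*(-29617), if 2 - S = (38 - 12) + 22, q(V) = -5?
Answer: 30986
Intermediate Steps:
S = -46 (S = 2 - ((38 - 12) + 22) = 2 - (26 + 22) = 2 - 1*48 = 2 - 48 = -46)
(S + (4 + q(2)*(-1)))**2 - 1*(-29617) = (-46 + (4 - 5*(-1)))**2 - 1*(-29617) = (-46 + (4 + 5))**2 + 29617 = (-46 + 9)**2 + 29617 = (-37)**2 + 29617 = 1369 + 29617 = 30986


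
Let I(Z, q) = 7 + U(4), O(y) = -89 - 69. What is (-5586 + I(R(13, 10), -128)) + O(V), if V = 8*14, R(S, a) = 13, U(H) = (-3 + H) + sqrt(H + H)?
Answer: -5736 + 2*sqrt(2) ≈ -5733.2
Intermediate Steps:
U(H) = -3 + H + sqrt(2)*sqrt(H) (U(H) = (-3 + H) + sqrt(2*H) = (-3 + H) + sqrt(2)*sqrt(H) = -3 + H + sqrt(2)*sqrt(H))
V = 112
O(y) = -158
I(Z, q) = 8 + 2*sqrt(2) (I(Z, q) = 7 + (-3 + 4 + sqrt(2)*sqrt(4)) = 7 + (-3 + 4 + sqrt(2)*2) = 7 + (-3 + 4 + 2*sqrt(2)) = 7 + (1 + 2*sqrt(2)) = 8 + 2*sqrt(2))
(-5586 + I(R(13, 10), -128)) + O(V) = (-5586 + (8 + 2*sqrt(2))) - 158 = (-5578 + 2*sqrt(2)) - 158 = -5736 + 2*sqrt(2)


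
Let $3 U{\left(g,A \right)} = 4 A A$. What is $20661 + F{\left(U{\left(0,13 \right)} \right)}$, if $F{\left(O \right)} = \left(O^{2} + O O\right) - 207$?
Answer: $\frac{1098038}{9} \approx 1.22 \cdot 10^{5}$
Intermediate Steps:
$U{\left(g,A \right)} = \frac{4 A^{2}}{3}$ ($U{\left(g,A \right)} = \frac{4 A A}{3} = \frac{4 A^{2}}{3}$)
$F{\left(O \right)} = -207 + 2 O^{2}$ ($F{\left(O \right)} = \left(O^{2} + O^{2}\right) - 207 = 2 O^{2} - 207 = -207 + 2 O^{2}$)
$20661 + F{\left(U{\left(0,13 \right)} \right)} = 20661 - \left(207 - 2 \left(\frac{4 \cdot 13^{2}}{3}\right)^{2}\right) = 20661 - \left(207 - 2 \left(\frac{4}{3} \cdot 169\right)^{2}\right) = 20661 - \left(207 - 2 \left(\frac{676}{3}\right)^{2}\right) = 20661 + \left(-207 + 2 \cdot \frac{456976}{9}\right) = 20661 + \left(-207 + \frac{913952}{9}\right) = 20661 + \frac{912089}{9} = \frac{1098038}{9}$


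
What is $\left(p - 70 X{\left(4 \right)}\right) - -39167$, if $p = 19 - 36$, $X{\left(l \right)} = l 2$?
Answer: $38590$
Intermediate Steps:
$X{\left(l \right)} = 2 l$
$p = -17$ ($p = 19 - 36 = -17$)
$\left(p - 70 X{\left(4 \right)}\right) - -39167 = \left(-17 - 70 \cdot 2 \cdot 4\right) - -39167 = \left(-17 - 560\right) + 39167 = -577 + 39167 = 38590$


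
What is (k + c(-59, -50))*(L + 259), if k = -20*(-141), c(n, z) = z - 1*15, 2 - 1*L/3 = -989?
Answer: 8904160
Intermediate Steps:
L = 2973 (L = 6 - 3*(-989) = 6 + 2967 = 2973)
c(n, z) = -15 + z (c(n, z) = z - 15 = -15 + z)
k = 2820
(k + c(-59, -50))*(L + 259) = (2820 + (-15 - 50))*(2973 + 259) = (2820 - 65)*3232 = 2755*3232 = 8904160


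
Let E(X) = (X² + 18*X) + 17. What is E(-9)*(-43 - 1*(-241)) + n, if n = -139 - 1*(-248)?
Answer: -12563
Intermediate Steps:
E(X) = 17 + X² + 18*X
n = 109 (n = -139 + 248 = 109)
E(-9)*(-43 - 1*(-241)) + n = (17 + (-9)² + 18*(-9))*(-43 - 1*(-241)) + 109 = (17 + 81 - 162)*(-43 + 241) + 109 = -64*198 + 109 = -12672 + 109 = -12563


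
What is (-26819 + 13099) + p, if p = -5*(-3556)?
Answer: 4060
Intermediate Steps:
p = 17780
(-26819 + 13099) + p = (-26819 + 13099) + 17780 = -13720 + 17780 = 4060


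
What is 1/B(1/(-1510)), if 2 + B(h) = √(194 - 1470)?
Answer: -1/640 - I*√319/640 ≈ -0.0015625 - 0.027907*I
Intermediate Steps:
B(h) = -2 + 2*I*√319 (B(h) = -2 + √(194 - 1470) = -2 + √(-1276) = -2 + 2*I*√319)
1/B(1/(-1510)) = 1/(-2 + 2*I*√319)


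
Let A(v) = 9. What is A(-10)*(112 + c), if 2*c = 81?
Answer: 2745/2 ≈ 1372.5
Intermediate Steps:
c = 81/2 (c = (½)*81 = 81/2 ≈ 40.500)
A(-10)*(112 + c) = 9*(112 + 81/2) = 9*(305/2) = 2745/2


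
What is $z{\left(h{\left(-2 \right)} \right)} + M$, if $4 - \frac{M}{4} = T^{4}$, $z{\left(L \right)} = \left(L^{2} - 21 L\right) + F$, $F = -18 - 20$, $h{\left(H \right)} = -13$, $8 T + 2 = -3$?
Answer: $\frac{429455}{1024} \approx 419.39$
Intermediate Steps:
$T = - \frac{5}{8}$ ($T = - \frac{1}{4} + \frac{1}{8} \left(-3\right) = - \frac{1}{4} - \frac{3}{8} = - \frac{5}{8} \approx -0.625$)
$F = -38$ ($F = -18 - 20 = -38$)
$z{\left(L \right)} = -38 + L^{2} - 21 L$ ($z{\left(L \right)} = \left(L^{2} - 21 L\right) - 38 = -38 + L^{2} - 21 L$)
$M = \frac{15759}{1024}$ ($M = 16 - 4 \left(- \frac{5}{8}\right)^{4} = 16 - \frac{625}{1024} = \frac{15759}{1024} \approx 15.39$)
$z{\left(h{\left(-2 \right)} \right)} + M = \left(-38 + \left(-13\right)^{2} - -273\right) + \frac{15759}{1024} = \left(-38 + 169 + 273\right) + \frac{15759}{1024} = 404 + \frac{15759}{1024} = \frac{429455}{1024}$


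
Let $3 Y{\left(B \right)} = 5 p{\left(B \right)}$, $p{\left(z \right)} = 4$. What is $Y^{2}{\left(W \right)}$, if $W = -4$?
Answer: $\frac{400}{9} \approx 44.444$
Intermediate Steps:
$Y{\left(B \right)} = \frac{20}{3}$ ($Y{\left(B \right)} = \frac{5 \cdot 4}{3} = \frac{1}{3} \cdot 20 = \frac{20}{3}$)
$Y^{2}{\left(W \right)} = \left(\frac{20}{3}\right)^{2} = \frac{400}{9}$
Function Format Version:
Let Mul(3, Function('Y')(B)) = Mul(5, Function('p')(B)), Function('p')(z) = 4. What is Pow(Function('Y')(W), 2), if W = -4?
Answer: Rational(400, 9) ≈ 44.444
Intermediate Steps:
Function('Y')(B) = Rational(20, 3) (Function('Y')(B) = Mul(Rational(1, 3), Mul(5, 4)) = Mul(Rational(1, 3), 20) = Rational(20, 3))
Pow(Function('Y')(W), 2) = Pow(Rational(20, 3), 2) = Rational(400, 9)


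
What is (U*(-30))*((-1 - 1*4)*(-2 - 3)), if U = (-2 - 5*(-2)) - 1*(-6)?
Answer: -10500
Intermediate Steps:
U = 14 (U = (-2 + 10) + 6 = 8 + 6 = 14)
(U*(-30))*((-1 - 1*4)*(-2 - 3)) = (14*(-30))*((-1 - 1*4)*(-2 - 3)) = -420*(-1 - 4)*(-5) = -(-2100)*(-5) = -420*25 = -10500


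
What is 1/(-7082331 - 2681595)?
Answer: -1/9763926 ≈ -1.0242e-7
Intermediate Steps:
1/(-7082331 - 2681595) = 1/(-9763926) = -1/9763926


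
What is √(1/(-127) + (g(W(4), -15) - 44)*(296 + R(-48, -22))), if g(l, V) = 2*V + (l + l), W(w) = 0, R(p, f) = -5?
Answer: I*√347322013/127 ≈ 146.74*I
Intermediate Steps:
g(l, V) = 2*V + 2*l
√(1/(-127) + (g(W(4), -15) - 44)*(296 + R(-48, -22))) = √(1/(-127) + ((2*(-15) + 2*0) - 44)*(296 - 5)) = √(-1/127 + ((-30 + 0) - 44)*291) = √(-1/127 + (-30 - 44)*291) = √(-1/127 - 74*291) = √(-1/127 - 21534) = √(-2734819/127) = I*√347322013/127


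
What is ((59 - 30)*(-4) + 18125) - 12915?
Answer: 5094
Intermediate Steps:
((59 - 30)*(-4) + 18125) - 12915 = (29*(-4) + 18125) - 12915 = (-116 + 18125) - 12915 = 18009 - 12915 = 5094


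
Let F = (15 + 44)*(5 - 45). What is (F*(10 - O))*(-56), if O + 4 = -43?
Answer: 7533120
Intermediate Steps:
O = -47 (O = -4 - 43 = -47)
F = -2360 (F = 59*(-40) = -2360)
(F*(10 - O))*(-56) = -2360*(10 - 1*(-47))*(-56) = -2360*(10 + 47)*(-56) = -2360*57*(-56) = -134520*(-56) = 7533120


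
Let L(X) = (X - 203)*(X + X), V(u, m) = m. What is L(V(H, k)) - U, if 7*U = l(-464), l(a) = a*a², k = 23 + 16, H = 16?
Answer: 99807800/7 ≈ 1.4258e+7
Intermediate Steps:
k = 39
l(a) = a³
L(X) = 2*X*(-203 + X) (L(X) = (-203 + X)*(2*X) = 2*X*(-203 + X))
U = -99897344/7 (U = (⅐)*(-464)³ = (⅐)*(-99897344) = -99897344/7 ≈ -1.4271e+7)
L(V(H, k)) - U = 2*39*(-203 + 39) - 1*(-99897344/7) = 2*39*(-164) + 99897344/7 = -12792 + 99897344/7 = 99807800/7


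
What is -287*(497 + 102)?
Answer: -171913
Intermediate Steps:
-287*(497 + 102) = -287*599 = -171913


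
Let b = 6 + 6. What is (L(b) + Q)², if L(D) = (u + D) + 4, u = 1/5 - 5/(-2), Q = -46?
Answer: 74529/100 ≈ 745.29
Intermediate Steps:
b = 12
u = 27/10 (u = 1*(⅕) - 5*(-½) = ⅕ + 5/2 = 27/10 ≈ 2.7000)
L(D) = 67/10 + D (L(D) = (27/10 + D) + 4 = 67/10 + D)
(L(b) + Q)² = ((67/10 + 12) - 46)² = (187/10 - 46)² = (-273/10)² = 74529/100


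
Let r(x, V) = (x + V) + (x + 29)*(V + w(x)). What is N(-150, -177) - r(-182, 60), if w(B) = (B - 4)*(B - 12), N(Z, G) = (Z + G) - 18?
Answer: 5529809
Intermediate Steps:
N(Z, G) = -18 + G + Z (N(Z, G) = (G + Z) - 18 = -18 + G + Z)
w(B) = (-12 + B)*(-4 + B) (w(B) = (-4 + B)*(-12 + B) = (-12 + B)*(-4 + B))
r(x, V) = V + x + (29 + x)*(48 + V + x² - 16*x) (r(x, V) = (x + V) + (x + 29)*(V + (48 + x² - 16*x)) = (V + x) + (29 + x)*(48 + V + x² - 16*x) = V + x + (29 + x)*(48 + V + x² - 16*x))
N(-150, -177) - r(-182, 60) = (-18 - 177 - 150) - (1392 + (-182)³ - 415*(-182) + 13*(-182)² + 30*60 + 60*(-182)) = -345 - (1392 - 6028568 + 75530 + 13*33124 + 1800 - 10920) = -345 - (1392 - 6028568 + 75530 + 430612 + 1800 - 10920) = -345 - 1*(-5530154) = -345 + 5530154 = 5529809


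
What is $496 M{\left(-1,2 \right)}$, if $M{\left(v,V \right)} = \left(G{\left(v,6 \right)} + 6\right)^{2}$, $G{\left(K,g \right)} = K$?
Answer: $12400$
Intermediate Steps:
$M{\left(v,V \right)} = \left(6 + v\right)^{2}$ ($M{\left(v,V \right)} = \left(v + 6\right)^{2} = \left(6 + v\right)^{2}$)
$496 M{\left(-1,2 \right)} = 496 \left(6 - 1\right)^{2} = 496 \cdot 5^{2} = 496 \cdot 25 = 12400$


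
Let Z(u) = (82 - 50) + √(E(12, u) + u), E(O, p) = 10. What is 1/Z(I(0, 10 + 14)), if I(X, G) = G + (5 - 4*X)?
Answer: 32/985 - √39/985 ≈ 0.026147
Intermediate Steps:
I(X, G) = 5 + G - 4*X
Z(u) = 32 + √(10 + u) (Z(u) = (82 - 50) + √(10 + u) = 32 + √(10 + u))
1/Z(I(0, 10 + 14)) = 1/(32 + √(10 + (5 + (10 + 14) - 4*0))) = 1/(32 + √(10 + (5 + 24 + 0))) = 1/(32 + √(10 + 29)) = 1/(32 + √39)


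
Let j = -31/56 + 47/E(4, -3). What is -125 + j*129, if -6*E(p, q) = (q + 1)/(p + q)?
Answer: 1007585/56 ≈ 17993.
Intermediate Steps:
E(p, q) = -(1 + q)/(6*(p + q)) (E(p, q) = -(q + 1)/(6*(p + q)) = -(1 + q)/(6*(p + q)))
j = 7865/56 (j = -31/56 + 47/(((-1 - 1*(-3))/(6*(4 - 3)))) = -31*1/56 + 47/(((⅙)*(-1 + 3)/1)) = -31/56 + 47/(((⅙)*1*2)) = -31/56 + 47/(⅓) = -31/56 + 47*3 = -31/56 + 141 = 7865/56 ≈ 140.45)
-125 + j*129 = -125 + (7865/56)*129 = -125 + 1014585/56 = 1007585/56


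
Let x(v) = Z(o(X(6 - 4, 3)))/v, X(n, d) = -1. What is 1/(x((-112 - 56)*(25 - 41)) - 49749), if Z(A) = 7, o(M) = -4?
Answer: -384/19103615 ≈ -2.0101e-5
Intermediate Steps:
x(v) = 7/v
1/(x((-112 - 56)*(25 - 41)) - 49749) = 1/(7/(((-112 - 56)*(25 - 41))) - 49749) = 1/(7/((-168*(-16))) - 49749) = 1/(7/2688 - 49749) = 1/(7*(1/2688) - 49749) = 1/(1/384 - 49749) = 1/(-19103615/384) = -384/19103615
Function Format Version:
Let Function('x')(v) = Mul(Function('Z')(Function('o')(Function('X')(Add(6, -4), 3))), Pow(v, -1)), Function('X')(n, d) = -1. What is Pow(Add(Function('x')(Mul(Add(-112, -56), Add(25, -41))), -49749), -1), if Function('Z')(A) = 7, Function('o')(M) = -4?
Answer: Rational(-384, 19103615) ≈ -2.0101e-5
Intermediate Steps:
Function('x')(v) = Mul(7, Pow(v, -1))
Pow(Add(Function('x')(Mul(Add(-112, -56), Add(25, -41))), -49749), -1) = Pow(Add(Mul(7, Pow(Mul(Add(-112, -56), Add(25, -41)), -1)), -49749), -1) = Pow(Add(Mul(7, Pow(Mul(-168, -16), -1)), -49749), -1) = Pow(Add(Mul(7, Pow(2688, -1)), -49749), -1) = Pow(Add(Mul(7, Rational(1, 2688)), -49749), -1) = Pow(Add(Rational(1, 384), -49749), -1) = Pow(Rational(-19103615, 384), -1) = Rational(-384, 19103615)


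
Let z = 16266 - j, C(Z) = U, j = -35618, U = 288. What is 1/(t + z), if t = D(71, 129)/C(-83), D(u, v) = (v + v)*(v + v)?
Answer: 8/416921 ≈ 1.9188e-5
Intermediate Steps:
D(u, v) = 4*v² (D(u, v) = (2*v)*(2*v) = 4*v²)
C(Z) = 288
t = 1849/8 (t = (4*129²)/288 = (4*16641)*(1/288) = 66564*(1/288) = 1849/8 ≈ 231.13)
z = 51884 (z = 16266 - 1*(-35618) = 16266 + 35618 = 51884)
1/(t + z) = 1/(1849/8 + 51884) = 1/(416921/8) = 8/416921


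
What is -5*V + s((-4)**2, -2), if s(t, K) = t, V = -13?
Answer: 81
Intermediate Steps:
-5*V + s((-4)**2, -2) = -5*(-13) + (-4)**2 = 65 + 16 = 81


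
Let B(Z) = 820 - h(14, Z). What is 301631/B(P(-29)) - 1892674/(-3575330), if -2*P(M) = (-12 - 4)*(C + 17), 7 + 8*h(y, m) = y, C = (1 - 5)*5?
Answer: 4319922799281/11714568745 ≈ 368.77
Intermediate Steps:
C = -20 (C = -4*5 = -20)
h(y, m) = -7/8 + y/8
P(M) = -24 (P(M) = -(-12 - 4)*(-20 + 17)/2 = -(-8)*(-3) = -1/2*48 = -24)
B(Z) = 6553/8 (B(Z) = 820 - (-7/8 + (1/8)*14) = 820 - (-7/8 + 7/4) = 820 - 1*7/8 = 820 - 7/8 = 6553/8)
301631/B(P(-29)) - 1892674/(-3575330) = 301631/(6553/8) - 1892674/(-3575330) = 301631*(8/6553) - 1892674*(-1/3575330) = 2413048/6553 + 946337/1787665 = 4319922799281/11714568745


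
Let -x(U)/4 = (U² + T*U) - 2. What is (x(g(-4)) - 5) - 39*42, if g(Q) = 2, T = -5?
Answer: -1611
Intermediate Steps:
x(U) = 8 - 4*U² + 20*U (x(U) = -4*((U² - 5*U) - 2) = -4*(-2 + U² - 5*U) = 8 - 4*U² + 20*U)
(x(g(-4)) - 5) - 39*42 = ((8 - 4*2² + 20*2) - 5) - 39*42 = ((8 - 4*4 + 40) - 5) - 1638 = ((8 - 16 + 40) - 5) - 1638 = (32 - 5) - 1638 = 27 - 1638 = -1611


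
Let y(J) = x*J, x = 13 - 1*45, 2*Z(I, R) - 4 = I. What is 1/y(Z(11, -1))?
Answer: -1/240 ≈ -0.0041667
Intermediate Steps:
Z(I, R) = 2 + I/2
x = -32 (x = 13 - 45 = -32)
y(J) = -32*J
1/y(Z(11, -1)) = 1/(-32*(2 + (½)*11)) = 1/(-32*(2 + 11/2)) = 1/(-32*15/2) = 1/(-240) = -1/240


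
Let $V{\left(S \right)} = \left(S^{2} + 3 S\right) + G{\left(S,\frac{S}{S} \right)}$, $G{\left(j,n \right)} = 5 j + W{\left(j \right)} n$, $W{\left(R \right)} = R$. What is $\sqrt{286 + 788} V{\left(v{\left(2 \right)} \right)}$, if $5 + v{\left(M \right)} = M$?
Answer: $- 18 \sqrt{1074} \approx -589.89$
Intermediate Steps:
$v{\left(M \right)} = -5 + M$
$G{\left(j,n \right)} = 5 j + j n$
$V{\left(S \right)} = S^{2} + 9 S$ ($V{\left(S \right)} = \left(S^{2} + 3 S\right) + S \left(5 + \frac{S}{S}\right) = \left(S^{2} + 3 S\right) + S \left(5 + 1\right) = \left(S^{2} + 3 S\right) + S 6 = \left(S^{2} + 3 S\right) + 6 S = S^{2} + 9 S$)
$\sqrt{286 + 788} V{\left(v{\left(2 \right)} \right)} = \sqrt{286 + 788} \left(-5 + 2\right) \left(9 + \left(-5 + 2\right)\right) = \sqrt{1074} \left(- 3 \left(9 - 3\right)\right) = \sqrt{1074} \left(\left(-3\right) 6\right) = \sqrt{1074} \left(-18\right) = - 18 \sqrt{1074}$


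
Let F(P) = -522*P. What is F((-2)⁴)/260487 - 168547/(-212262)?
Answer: 4681276685/6143499066 ≈ 0.76199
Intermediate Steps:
F((-2)⁴)/260487 - 168547/(-212262) = -522*(-2)⁴/260487 - 168547/(-212262) = -522*16*(1/260487) - 168547*(-1/212262) = -8352*1/260487 + 168547/212262 = -928/28943 + 168547/212262 = 4681276685/6143499066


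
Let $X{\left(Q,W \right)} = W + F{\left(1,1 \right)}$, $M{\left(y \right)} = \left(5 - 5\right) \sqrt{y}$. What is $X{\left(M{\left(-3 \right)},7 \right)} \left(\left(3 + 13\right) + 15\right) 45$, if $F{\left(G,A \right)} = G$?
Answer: $11160$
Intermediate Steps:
$M{\left(y \right)} = 0$ ($M{\left(y \right)} = \left(5 - 5\right) \sqrt{y} = 0 \sqrt{y} = 0$)
$X{\left(Q,W \right)} = 1 + W$ ($X{\left(Q,W \right)} = W + 1 = 1 + W$)
$X{\left(M{\left(-3 \right)},7 \right)} \left(\left(3 + 13\right) + 15\right) 45 = \left(1 + 7\right) \left(\left(3 + 13\right) + 15\right) 45 = 8 \left(16 + 15\right) 45 = 8 \cdot 31 \cdot 45 = 248 \cdot 45 = 11160$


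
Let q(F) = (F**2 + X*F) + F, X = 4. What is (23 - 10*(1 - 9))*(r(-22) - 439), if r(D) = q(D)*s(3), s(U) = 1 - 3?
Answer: -122261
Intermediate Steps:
q(F) = F**2 + 5*F (q(F) = (F**2 + 4*F) + F = F**2 + 5*F)
s(U) = -2
r(D) = -2*D*(5 + D) (r(D) = (D*(5 + D))*(-2) = -2*D*(5 + D))
(23 - 10*(1 - 9))*(r(-22) - 439) = (23 - 10*(1 - 9))*(-2*(-22)*(5 - 22) - 439) = (23 - 10*(-8))*(-2*(-22)*(-17) - 439) = (23 + 80)*(-748 - 439) = 103*(-1187) = -122261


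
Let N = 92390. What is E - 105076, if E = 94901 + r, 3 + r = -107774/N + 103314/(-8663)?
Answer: -4078345600041/400187285 ≈ -10191.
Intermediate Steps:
r = -6439975166/400187285 (r = -3 + (-107774/92390 + 103314/(-8663)) = -3 + (-107774*1/92390 + 103314*(-1/8663)) = -3 + (-53887/46195 - 103314/8663) = -3 - 5239413311/400187285 = -6439975166/400187285 ≈ -16.092)
E = 37971733558619/400187285 (E = 94901 - 6439975166/400187285 = 37971733558619/400187285 ≈ 94885.)
E - 105076 = 37971733558619/400187285 - 105076 = -4078345600041/400187285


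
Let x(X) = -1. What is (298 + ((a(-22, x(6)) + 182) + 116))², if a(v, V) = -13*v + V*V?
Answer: 779689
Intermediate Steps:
a(v, V) = V² - 13*v (a(v, V) = -13*v + V² = V² - 13*v)
(298 + ((a(-22, x(6)) + 182) + 116))² = (298 + ((((-1)² - 13*(-22)) + 182) + 116))² = (298 + (((1 + 286) + 182) + 116))² = (298 + ((287 + 182) + 116))² = (298 + (469 + 116))² = (298 + 585)² = 883² = 779689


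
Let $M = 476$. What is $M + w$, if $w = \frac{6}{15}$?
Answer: $\frac{2382}{5} \approx 476.4$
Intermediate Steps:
$w = \frac{2}{5}$ ($w = 6 \cdot \frac{1}{15} = \frac{2}{5} \approx 0.4$)
$M + w = 476 + \frac{2}{5} = \frac{2382}{5}$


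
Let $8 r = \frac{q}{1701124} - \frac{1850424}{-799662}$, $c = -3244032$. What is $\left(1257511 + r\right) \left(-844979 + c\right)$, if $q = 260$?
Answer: $- \frac{2331585508282342028365035}{453441406696} \approx -5.142 \cdot 10^{12}$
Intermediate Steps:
$r = \frac{131167024529}{453441406696}$ ($r = \frac{\frac{260}{1701124} - \frac{1850424}{-799662}}{8} = \frac{260 \cdot \frac{1}{1701124} - - \frac{308404}{133277}}{8} = \frac{\frac{65}{425281} + \frac{308404}{133277}}{8} = \frac{1}{8} \cdot \frac{131167024529}{56680175837} = \frac{131167024529}{453441406696} \approx 0.28927$)
$\left(1257511 + r\right) \left(-844979 + c\right) = \left(1257511 + \frac{131167024529}{453441406696}\right) \left(-844979 - 3244032\right) = \frac{570207687942718185}{453441406696} \left(-4089011\right) = - \frac{2331585508282342028365035}{453441406696}$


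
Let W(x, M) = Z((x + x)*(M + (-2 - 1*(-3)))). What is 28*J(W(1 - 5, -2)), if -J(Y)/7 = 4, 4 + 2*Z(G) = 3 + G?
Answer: -784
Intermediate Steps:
Z(G) = -1/2 + G/2 (Z(G) = -2 + (3 + G)/2 = -2 + (3/2 + G/2) = -1/2 + G/2)
W(x, M) = -1/2 + x*(1 + M) (W(x, M) = -1/2 + ((x + x)*(M + (-2 - 1*(-3))))/2 = -1/2 + ((2*x)*(M + (-2 + 3)))/2 = -1/2 + ((2*x)*(M + 1))/2 = -1/2 + ((2*x)*(1 + M))/2 = -1/2 + (2*x*(1 + M))/2 = -1/2 + x*(1 + M))
J(Y) = -28 (J(Y) = -7*4 = -28)
28*J(W(1 - 5, -2)) = 28*(-28) = -784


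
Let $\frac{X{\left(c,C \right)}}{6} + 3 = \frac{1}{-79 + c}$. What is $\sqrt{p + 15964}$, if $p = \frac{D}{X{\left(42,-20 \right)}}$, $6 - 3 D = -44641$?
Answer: $\frac{\sqrt{427440790}}{168} \approx 123.06$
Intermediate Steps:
$D = \frac{44647}{3}$ ($D = 2 - - \frac{44641}{3} = 2 + \frac{44641}{3} = \frac{44647}{3} \approx 14882.0$)
$X{\left(c,C \right)} = -18 + \frac{6}{-79 + c}$
$p = - \frac{1651939}{2016}$ ($p = \frac{44647}{3 \frac{6 \left(238 - 126\right)}{-79 + 42}} = \frac{44647}{3 \frac{6 \left(238 - 126\right)}{-37}} = \frac{44647}{3 \cdot 6 \left(- \frac{1}{37}\right) 112} = \frac{44647}{3 \left(- \frac{672}{37}\right)} = \frac{44647}{3} \left(- \frac{37}{672}\right) = - \frac{1651939}{2016} \approx -819.41$)
$\sqrt{p + 15964} = \sqrt{- \frac{1651939}{2016} + 15964} = \sqrt{\frac{30531485}{2016}} = \frac{\sqrt{427440790}}{168}$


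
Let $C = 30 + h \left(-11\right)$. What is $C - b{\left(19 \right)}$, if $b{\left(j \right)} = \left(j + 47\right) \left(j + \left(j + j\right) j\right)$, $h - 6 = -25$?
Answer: $-48667$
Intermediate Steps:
$h = -19$ ($h = 6 - 25 = -19$)
$b{\left(j \right)} = \left(47 + j\right) \left(j + 2 j^{2}\right)$ ($b{\left(j \right)} = \left(47 + j\right) \left(j + 2 j j\right) = \left(47 + j\right) \left(j + 2 j^{2}\right)$)
$C = 239$ ($C = 30 - -209 = 30 + 209 = 239$)
$C - b{\left(19 \right)} = 239 - 19 \left(47 + 2 \cdot 19^{2} + 95 \cdot 19\right) = 239 - 19 \left(47 + 2 \cdot 361 + 1805\right) = 239 - 19 \left(47 + 722 + 1805\right) = 239 - 19 \cdot 2574 = 239 - 48906 = -48667$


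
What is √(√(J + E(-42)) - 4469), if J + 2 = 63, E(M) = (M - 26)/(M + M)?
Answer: √(-1970829 + 21*√27258)/21 ≈ 66.792*I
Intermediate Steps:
E(M) = (-26 + M)/(2*M) (E(M) = (-26 + M)/((2*M)) = (-26 + M)*(1/(2*M)) = (-26 + M)/(2*M))
J = 61 (J = -2 + 63 = 61)
√(√(J + E(-42)) - 4469) = √(√(61 + (½)*(-26 - 42)/(-42)) - 4469) = √(√(61 + (½)*(-1/42)*(-68)) - 4469) = √(√(61 + 17/21) - 4469) = √(√(1298/21) - 4469) = √(√27258/21 - 4469) = √(-4469 + √27258/21)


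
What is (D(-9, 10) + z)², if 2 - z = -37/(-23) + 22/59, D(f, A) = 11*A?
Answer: 22288997025/1841449 ≈ 12104.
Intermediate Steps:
z = 25/1357 (z = 2 - (-37/(-23) + 22/59) = 2 - (-37*(-1/23) + 22*(1/59)) = 2 - (37/23 + 22/59) = 2 - 1*2689/1357 = 2 - 2689/1357 = 25/1357 ≈ 0.018423)
(D(-9, 10) + z)² = (11*10 + 25/1357)² = (110 + 25/1357)² = (149295/1357)² = 22288997025/1841449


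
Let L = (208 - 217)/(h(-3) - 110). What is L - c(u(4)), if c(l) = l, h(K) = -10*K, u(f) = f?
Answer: -311/80 ≈ -3.8875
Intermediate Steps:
L = 9/80 (L = (208 - 217)/(-10*(-3) - 110) = -9/(30 - 110) = -9/(-80) = -9*(-1/80) = 9/80 ≈ 0.11250)
L - c(u(4)) = 9/80 - 1*4 = 9/80 - 4 = -311/80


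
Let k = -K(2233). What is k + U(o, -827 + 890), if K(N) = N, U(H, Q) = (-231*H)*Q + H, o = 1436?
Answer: -20898905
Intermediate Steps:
U(H, Q) = H - 231*H*Q (U(H, Q) = -231*H*Q + H = H - 231*H*Q)
k = -2233 (k = -1*2233 = -2233)
k + U(o, -827 + 890) = -2233 + 1436*(1 - 231*(-827 + 890)) = -2233 + 1436*(1 - 231*63) = -2233 + 1436*(1 - 14553) = -2233 + 1436*(-14552) = -2233 - 20896672 = -20898905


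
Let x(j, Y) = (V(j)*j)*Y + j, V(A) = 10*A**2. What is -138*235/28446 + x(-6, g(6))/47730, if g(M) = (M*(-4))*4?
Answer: 120847444/37714655 ≈ 3.2043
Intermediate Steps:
g(M) = -16*M (g(M) = -4*M*4 = -16*M)
x(j, Y) = j + 10*Y*j**3 (x(j, Y) = ((10*j**2)*j)*Y + j = (10*j**3)*Y + j = 10*Y*j**3 + j = j + 10*Y*j**3)
-138*235/28446 + x(-6, g(6))/47730 = -138*235/28446 + (-6 + 10*(-16*6)*(-6)**3)/47730 = -32430*1/28446 + (-6 + 10*(-96)*(-216))*(1/47730) = -5405/4741 + (-6 + 207360)*(1/47730) = -5405/4741 + 207354*(1/47730) = -5405/4741 + 34559/7955 = 120847444/37714655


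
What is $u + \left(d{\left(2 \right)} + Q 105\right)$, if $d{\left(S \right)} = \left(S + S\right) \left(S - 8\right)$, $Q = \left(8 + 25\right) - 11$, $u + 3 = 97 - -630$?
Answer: $3010$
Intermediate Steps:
$u = 724$ ($u = -3 + \left(97 - -630\right) = -3 + \left(97 + 630\right) = -3 + 727 = 724$)
$Q = 22$ ($Q = 33 - 11 = 22$)
$d{\left(S \right)} = 2 S \left(-8 + S\right)$
$u + \left(d{\left(2 \right)} + Q 105\right) = 724 + \left(2 \cdot 2 \left(-8 + 2\right) + 22 \cdot 105\right) = 724 + \left(2 \cdot 2 \left(-6\right) + 2310\right) = 724 + \left(-24 + 2310\right) = 724 + 2286 = 3010$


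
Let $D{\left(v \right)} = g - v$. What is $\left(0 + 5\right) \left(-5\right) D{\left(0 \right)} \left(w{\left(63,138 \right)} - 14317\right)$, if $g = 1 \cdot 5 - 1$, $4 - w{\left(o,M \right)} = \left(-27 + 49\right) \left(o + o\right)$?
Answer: $1708500$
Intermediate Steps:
$w{\left(o,M \right)} = 4 - 44 o$ ($w{\left(o,M \right)} = 4 - \left(-27 + 49\right) \left(o + o\right) = 4 - 22 \cdot 2 o = 4 - 44 o$)
$g = 4$ ($g = 5 - 1 = 4$)
$D{\left(v \right)} = 4 - v$
$\left(0 + 5\right) \left(-5\right) D{\left(0 \right)} \left(w{\left(63,138 \right)} - 14317\right) = \left(0 + 5\right) \left(-5\right) \left(4 - 0\right) \left(\left(4 - 2772\right) - 14317\right) = 5 \left(-5\right) \left(4 + 0\right) \left(\left(4 - 2772\right) - 14317\right) = \left(-25\right) 4 \left(-2768 - 14317\right) = \left(-100\right) \left(-17085\right) = 1708500$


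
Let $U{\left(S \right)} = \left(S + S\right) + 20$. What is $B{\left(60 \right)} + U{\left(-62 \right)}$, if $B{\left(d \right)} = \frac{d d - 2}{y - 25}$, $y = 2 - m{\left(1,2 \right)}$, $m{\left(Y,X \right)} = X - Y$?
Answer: $- \frac{3047}{12} \approx -253.92$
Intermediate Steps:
$U{\left(S \right)} = 20 + 2 S$ ($U{\left(S \right)} = 2 S + 20 = 20 + 2 S$)
$y = 1$ ($y = 2 - \left(2 - 1\right) = 2 - 1 = 1$)
$B{\left(d \right)} = \frac{1}{12} - \frac{d^{2}}{24}$ ($B{\left(d \right)} = \frac{d d - 2}{1 - 25} = \frac{d^{2} - 2}{-24} = \left(-2 + d^{2}\right) \left(- \frac{1}{24}\right) = \frac{1}{12} - \frac{d^{2}}{24}$)
$B{\left(60 \right)} + U{\left(-62 \right)} = \left(\frac{1}{12} - \frac{60^{2}}{24}\right) + \left(20 + 2 \left(-62\right)\right) = \left(\frac{1}{12} - 150\right) + \left(20 - 124\right) = \left(\frac{1}{12} - 150\right) - 104 = - \frac{1799}{12} - 104 = - \frac{3047}{12}$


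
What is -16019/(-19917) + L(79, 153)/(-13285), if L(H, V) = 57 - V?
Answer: 214724447/264597345 ≈ 0.81151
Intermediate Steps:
-16019/(-19917) + L(79, 153)/(-13285) = -16019/(-19917) + (57 - 1*153)/(-13285) = -16019*(-1/19917) + (57 - 153)*(-1/13285) = 16019/19917 - 96*(-1/13285) = 16019/19917 + 96/13285 = 214724447/264597345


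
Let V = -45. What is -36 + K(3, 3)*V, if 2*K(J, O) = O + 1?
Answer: -126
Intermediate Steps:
K(J, O) = 1/2 + O/2 (K(J, O) = (O + 1)/2 = (1 + O)/2 = 1/2 + O/2)
-36 + K(3, 3)*V = -36 + (1/2 + (1/2)*3)*(-45) = -36 + (1/2 + 3/2)*(-45) = -36 + 2*(-45) = -36 - 90 = -126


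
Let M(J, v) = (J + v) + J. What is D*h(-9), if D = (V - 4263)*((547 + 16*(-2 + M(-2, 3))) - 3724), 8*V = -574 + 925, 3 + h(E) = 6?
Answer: 326560275/8 ≈ 4.0820e+7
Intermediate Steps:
h(E) = 3 (h(E) = -3 + 6 = 3)
M(J, v) = v + 2*J
V = 351/8 (V = (-574 + 925)/8 = (1/8)*351 = 351/8 ≈ 43.875)
D = 108853425/8 (D = (351/8 - 4263)*((547 + 16*(-2 + (3 + 2*(-2)))) - 3724) = -33753*((547 + 16*(-2 + (3 - 4))) - 3724)/8 = -33753*((547 + 16*(-2 - 1)) - 3724)/8 = -33753*((547 + 16*(-3)) - 3724)/8 = -33753*((547 - 48) - 3724)/8 = -33753*(499 - 3724)/8 = -33753/8*(-3225) = 108853425/8 ≈ 1.3607e+7)
D*h(-9) = (108853425/8)*3 = 326560275/8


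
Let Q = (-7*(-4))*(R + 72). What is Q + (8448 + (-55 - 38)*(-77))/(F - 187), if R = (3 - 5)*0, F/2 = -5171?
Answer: 21210855/10529 ≈ 2014.5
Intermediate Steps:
F = -10342 (F = 2*(-5171) = -10342)
R = 0 (R = -2*0 = 0)
Q = 2016 (Q = (-7*(-4))*(0 + 72) = 28*72 = 2016)
Q + (8448 + (-55 - 38)*(-77))/(F - 187) = 2016 + (8448 + (-55 - 38)*(-77))/(-10342 - 187) = 2016 + (8448 - 93*(-77))/(-10529) = 2016 + (8448 + 7161)*(-1/10529) = 2016 + 15609*(-1/10529) = 2016 - 15609/10529 = 21210855/10529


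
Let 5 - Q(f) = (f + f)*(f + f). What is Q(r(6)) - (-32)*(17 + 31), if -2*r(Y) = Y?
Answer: 1505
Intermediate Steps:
r(Y) = -Y/2
Q(f) = 5 - 4*f² (Q(f) = 5 - (f + f)*(f + f) = 5 - 2*f*2*f = 5 - 4*f²)
Q(r(6)) - (-32)*(17 + 31) = (5 - 4*(-½*6)²) - (-32)*(17 + 31) = (5 - 4*(-3)²) - (-32)*48 = (5 - 4*9) - 1*(-1536) = (5 - 36) + 1536 = -31 + 1536 = 1505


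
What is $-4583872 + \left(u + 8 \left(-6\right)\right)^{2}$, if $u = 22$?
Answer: $-4583196$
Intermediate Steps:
$-4583872 + \left(u + 8 \left(-6\right)\right)^{2} = -4583872 + \left(22 + 8 \left(-6\right)\right)^{2} = -4583872 + \left(22 - 48\right)^{2} = -4583872 + \left(-26\right)^{2} = -4583872 + 676 = -4583196$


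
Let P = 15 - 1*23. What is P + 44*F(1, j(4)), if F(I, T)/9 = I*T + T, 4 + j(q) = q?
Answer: -8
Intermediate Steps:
j(q) = -4 + q
F(I, T) = 9*T + 9*I*T (F(I, T) = 9*(I*T + T) = 9*(T + I*T) = 9*T + 9*I*T)
P = -8 (P = 15 - 23 = -8)
P + 44*F(1, j(4)) = -8 + 44*(9*(-4 + 4)*(1 + 1)) = -8 + 44*(9*0*2) = -8 + 44*0 = -8 + 0 = -8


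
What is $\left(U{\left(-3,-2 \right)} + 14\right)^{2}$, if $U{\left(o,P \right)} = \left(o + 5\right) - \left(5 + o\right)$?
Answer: $196$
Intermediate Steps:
$U{\left(o,P \right)} = 0$ ($U{\left(o,P \right)} = \left(5 + o\right) - \left(5 + o\right) = 0$)
$\left(U{\left(-3,-2 \right)} + 14\right)^{2} = \left(0 + 14\right)^{2} = 14^{2} = 196$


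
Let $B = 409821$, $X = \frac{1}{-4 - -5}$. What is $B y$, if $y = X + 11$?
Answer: $4917852$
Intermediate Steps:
$X = 1$ ($X = \frac{1}{-4 + 5} = 1^{-1} = 1$)
$y = 12$ ($y = 1 + 11 = 12$)
$B y = 409821 \cdot 12 = 4917852$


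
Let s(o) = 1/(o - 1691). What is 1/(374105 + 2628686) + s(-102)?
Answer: -272818/489454933 ≈ -0.00055739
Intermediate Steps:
s(o) = 1/(-1691 + o)
1/(374105 + 2628686) + s(-102) = 1/(374105 + 2628686) + 1/(-1691 - 102) = 1/3002791 + 1/(-1793) = 1/3002791 - 1/1793 = -272818/489454933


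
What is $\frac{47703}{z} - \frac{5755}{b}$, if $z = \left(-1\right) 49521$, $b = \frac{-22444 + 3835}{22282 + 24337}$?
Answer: $\frac{4428405837206}{307178763} \approx 14416.0$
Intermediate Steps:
$b = - \frac{18609}{46619} \approx -0.39917$
$z = -49521$
$\frac{47703}{z} - \frac{5755}{b} = \frac{47703}{-49521} - \frac{5755}{- \frac{18609}{46619}} = 47703 \left(- \frac{1}{49521}\right) - - \frac{268292345}{18609} = - \frac{15901}{16507} + \frac{268292345}{18609} = \frac{4428405837206}{307178763}$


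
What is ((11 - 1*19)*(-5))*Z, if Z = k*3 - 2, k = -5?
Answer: -680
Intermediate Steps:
Z = -17 (Z = -5*3 - 2 = -15 - 2 = -17)
((11 - 1*19)*(-5))*Z = ((11 - 1*19)*(-5))*(-17) = ((11 - 19)*(-5))*(-17) = -8*(-5)*(-17) = 40*(-17) = -680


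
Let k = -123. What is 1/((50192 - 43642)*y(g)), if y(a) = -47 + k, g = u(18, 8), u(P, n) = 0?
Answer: -1/1113500 ≈ -8.9807e-7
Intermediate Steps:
g = 0
y(a) = -170 (y(a) = -47 - 123 = -170)
1/((50192 - 43642)*y(g)) = 1/((50192 - 43642)*(-170)) = -1/170/6550 = (1/6550)*(-1/170) = -1/1113500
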